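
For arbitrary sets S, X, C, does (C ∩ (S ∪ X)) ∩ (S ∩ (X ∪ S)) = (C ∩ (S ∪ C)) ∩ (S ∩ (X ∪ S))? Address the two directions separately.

Both inclusions hold; the sets are equal.

(⟹) Let x ∈ (C ∩ (S ∪ X)) ∩ (S ∩ (X ∪ S)). Then either x ∈ S ∩ C and x ∉ X; or x ∈ S ∩ X ∩ C. In each case x ∈ (C ∩ (S ∪ C)) ∩ (S ∩ (X ∪ S)), so (C ∩ (S ∪ X)) ∩ (S ∩ (X ∪ S)) ⊆ (C ∩ (S ∪ C)) ∩ (S ∩ (X ∪ S)).

(⟸) Let x ∈ (C ∩ (S ∪ C)) ∩ (S ∩ (X ∪ S)). Then either x ∈ S ∩ C and x ∉ X; or x ∈ S ∩ X ∩ C. In each case x ∈ (C ∩ (S ∪ X)) ∩ (S ∩ (X ∪ S)), so (C ∩ (S ∪ C)) ∩ (S ∩ (X ∪ S)) ⊆ (C ∩ (S ∪ X)) ∩ (S ∩ (X ∪ S)).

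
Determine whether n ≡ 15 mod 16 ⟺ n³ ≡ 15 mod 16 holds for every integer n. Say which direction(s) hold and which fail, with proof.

(→) Suppose n ≡ 15 mod 16. Write n = 16j + 15. Then (16j + 15)³ = 4096j³ + 11520j² + 10800j + 3375 = 16(256j³ + 720j² + 675j + 210) + 15, so n³ ≡ 15 (mod 16).

(←) Conversely, suppose n³ ≡ 15 (mod 16). The only residue r in {0, …, 15} with r³ ≡ 15 (mod 16) is r = 15, so n ≡ 15 (mod 16).

Both directions hold; the statement is true.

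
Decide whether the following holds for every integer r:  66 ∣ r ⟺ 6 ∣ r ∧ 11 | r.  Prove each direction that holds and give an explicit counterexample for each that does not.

Equivalent; both directions hold.

(⟹) If 66 ∣ r, write r = 66q. Since 66 = 11·6, r = 6·(11q), so 6 ∣ r; and since 66 = 6·11, r = 11·(6q), so 11 ∣ r.

(⟸) Suppose 6 ∣ r and 11 ∣ r. Any common multiple of 6 and 11 is a multiple of their lcm; here gcd(6, 11) = 1, so lcm(6, 11) = 6·11 = 66, so 66 ∣ r.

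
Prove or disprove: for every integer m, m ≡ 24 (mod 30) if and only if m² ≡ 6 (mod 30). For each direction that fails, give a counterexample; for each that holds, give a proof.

The forward direction holds; the converse fails.

Converse. This fails: take m = 6. Then 6² = 36 ≡ 6 (mod 30), yet 6 ≡ 6 (mod 30), not 24.

Forward direction. Suppose m ≡ 24 (mod 30). Write m = 30j + 24. Then (30j + 24)² = 900j² + 1440j + 576 = 30(30j² + 48j + 19) + 6, so m² ≡ 6 (mod 30).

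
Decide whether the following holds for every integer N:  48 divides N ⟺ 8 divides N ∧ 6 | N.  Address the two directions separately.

The forward direction holds; the converse fails.

(←) This fails: take N = 24. Both 8 ∣ 24 and 6 ∣ 24, yet 24 is not a multiple of 48 (since 24 = 0·48 + 24), so 48 ∤ 24.

(→) If 48 ∣ N, write N = 48q. Since 48 = 6·8, N = 8·(6q), so 8 ∣ N; and since 48 = 8·6, N = 6·(8q), so 6 ∣ N.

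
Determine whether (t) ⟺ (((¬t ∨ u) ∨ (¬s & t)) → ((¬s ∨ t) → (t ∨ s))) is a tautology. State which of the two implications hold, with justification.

(⟹) Assume the antecedent. If u is true, the antecedent forces (u = T, s = F, t = T) or (u = T, s = T, t = T), and the consequent holds there. If u is false, the antecedent forces (u = F, s = F, t = T) or (u = F, s = T, t = T), and the consequent holds there. Either way the consequent holds.

(⟸) This fails. Under u = F, s = T, t = F, the left side is false but the right side is true.

Not equivalent: only (⇒) holds.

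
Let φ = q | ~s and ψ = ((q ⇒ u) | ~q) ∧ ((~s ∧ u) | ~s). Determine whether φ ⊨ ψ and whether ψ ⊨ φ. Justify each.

(⇐) Assume the antecedent. If u is true, the antecedent forces (u = T, s = F, q = F) or (u = T, s = F, q = T), and q | ~s holds there. If u is false, the antecedent forces (u = F, s = F, q = F), and q | ~s holds there. Either way q | ~s holds.

(⇒) This fails. Under u = F, s = F, q = T, the left side is true but the right side is false.

(⇒) fails; (⇐) holds.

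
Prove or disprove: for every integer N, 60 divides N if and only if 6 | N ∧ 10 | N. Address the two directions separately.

Forward direction. If 60 ∣ N, write N = 60q. Since 60 = 10·6, N = 6·(10q), so 6 ∣ N; and since 60 = 6·10, N = 10·(6q), so 10 ∣ N.

Converse. This fails: take N = 30. Both 6 ∣ 30 and 10 ∣ 30, yet 30 is not a multiple of 60 (since 30 = 0·60 + 30), so 60 ∤ 30.

(⇒) holds; (⇐) fails.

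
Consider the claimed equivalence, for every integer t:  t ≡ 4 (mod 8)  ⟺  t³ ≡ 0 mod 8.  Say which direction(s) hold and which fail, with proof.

(⇒) Suppose t ≡ 4 (mod 8). Write t = 8j + 4. Then (8j + 4)³ = 512j³ + 768j² + 384j + 64 = 8(64j³ + 96j² + 48j + 8) + 0, so t³ ≡ 0 (mod 8).

(⇐) This fails: take t = 0. Then 0³ = 0 ≡ 0 (mod 8), yet 0 ≡ 0 (mod 8), not 4.

(⇒) holds; (⇐) fails.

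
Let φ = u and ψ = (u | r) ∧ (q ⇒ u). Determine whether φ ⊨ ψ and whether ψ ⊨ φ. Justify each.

(⟹) Assume the antecedent. If q is true, the antecedent forces (q = T, u = T, r = F) or (q = T, u = T, r = T), and (u | r) ∧ (q ⇒ u) holds there. If q is false, the antecedent forces (q = F, u = T, r = F) or (q = F, u = T, r = T), and (u | r) ∧ (q ⇒ u) holds there. Either way (u | r) ∧ (q ⇒ u) holds.

(⟸) This fails. Under q = F, u = F, r = T, the left side is false but the right side is true.

Only the forward implication holds.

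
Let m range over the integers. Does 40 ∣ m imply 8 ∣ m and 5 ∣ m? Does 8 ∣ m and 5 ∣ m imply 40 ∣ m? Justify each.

(←) Suppose 8 ∣ m and 5 ∣ m. Any common multiple of 8 and 5 is a multiple of their lcm; here gcd(8, 5) = 1, so lcm(8, 5) = 8·5 = 40, so 40 ∣ m.

(→) If 40 ∣ m, write m = 40q. Since 40 = 5·8, m = 8·(5q), so 8 ∣ m; and since 40 = 8·5, m = 5·(8q), so 5 ∣ m.

Both directions hold; the statement is true.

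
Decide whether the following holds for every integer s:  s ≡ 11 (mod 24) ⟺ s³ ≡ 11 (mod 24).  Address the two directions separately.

[⇒] Suppose s ≡ 11 (mod 24). Write s = 24j + 11. Then (24j + 11)³ = 13824j³ + 19008j² + 8712j + 1331 = 24(576j³ + 792j² + 363j + 55) + 11, so s³ ≡ 11 (mod 24).

[⇐] Conversely, suppose s³ ≡ 11 (mod 24). The only residue r in {0, …, 23} with r³ ≡ 11 (mod 24) is r = 11, so s ≡ 11 (mod 24).

Both implications hold.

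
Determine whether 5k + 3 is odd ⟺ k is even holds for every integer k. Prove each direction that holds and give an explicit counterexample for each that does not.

Equivalent; both directions hold.

(→) Suppose 5k + 3 is odd. Since 5 is odd, 5k and k have the same parity, so 5k + 3 ≡ k + 3 (mod 2). As 3 is odd, 5k + 3 is odd exactly when k is even. Thus k is even.

(←) Conversely, suppose k is even; write k = 2j. Then 5k + 3 = 5·(2j) + 3 = 2·5j + 3, which is odd.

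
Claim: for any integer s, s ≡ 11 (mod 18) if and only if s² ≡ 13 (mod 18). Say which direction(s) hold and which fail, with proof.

[⇒] Suppose s ≡ 11 (mod 18). Write s = 18j + 11. Then (18j + 11)² = 324j² + 396j + 121 = 18(18j² + 22j + 6) + 13, so s² ≡ 13 (mod 18).

[⇐] This fails: take s = 7. Then 7² = 49 ≡ 13 (mod 18), yet 7 ≡ 7 (mod 18), not 11.

Not equivalent: only (⇒) holds.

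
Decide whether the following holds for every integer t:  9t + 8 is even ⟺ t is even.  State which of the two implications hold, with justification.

The biconditional holds.

Forward direction. Suppose 9t + 8 is even. Since 9 is odd, 9t and t have the same parity, so 9t + 8 ≡ t + 8 (mod 2). As 8 is even, 9t + 8 is even exactly when t is even. Thus t is even.

Converse. Suppose t is even; write t = 2j. Then 9t + 8 = 9·(2j) + 8 = 2·9j + 8, which is even.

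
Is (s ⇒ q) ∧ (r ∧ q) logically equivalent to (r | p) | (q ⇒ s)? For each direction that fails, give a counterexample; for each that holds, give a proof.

[⇒] Assume the antecedent. If r is true, (r | p) | (q ⇒ s) reduces to true regardless of the other variables. If r is false, the antecedent cannot hold. Either way (r | p) | (q ⇒ s) holds.

[⇐] This fails. Under r = F, p = F, s = F, q = F, the left side is false but the right side is true.

The forward direction holds; the converse fails.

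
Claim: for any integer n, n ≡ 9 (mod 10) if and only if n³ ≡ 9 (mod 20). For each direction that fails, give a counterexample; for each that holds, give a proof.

(→) This fails: take n = 19. Then 19 ≡ 9 (mod 10), but 19³ = 6859 ≡ 19 (mod 20), not 9.

(←) Conversely, the residues r modulo 20 with r³ ≡ 9 (mod 20) are exactly {9}, and each is ≡ 9 (mod 10).

Not equivalent: only (⇐) holds.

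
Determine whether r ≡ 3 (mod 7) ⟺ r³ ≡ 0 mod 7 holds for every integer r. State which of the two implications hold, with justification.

(→) This fails: take r = 3. Then 3 ≡ 3 (mod 7), but 3³ = 27 ≡ 6 (mod 7), not 0.

(←) This fails: take r = 0. Then 0³ = 0 ≡ 0 (mod 7), yet 0 ≡ 0 (mod 7), not 3.

Neither direction holds.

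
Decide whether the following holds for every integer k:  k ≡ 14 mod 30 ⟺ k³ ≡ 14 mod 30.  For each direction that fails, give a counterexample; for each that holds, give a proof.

Both implications hold.

(←) Suppose k³ ≡ 14 (mod 30). The only residue r in {0, …, 29} with r³ ≡ 14 (mod 30) is r = 14, so k ≡ 14 (mod 30).

(→) Suppose k ≡ 14 mod 30. Write k = 30j + 14. Then (30j + 14)³ = 27000j³ + 37800j² + 17640j + 2744 = 30(900j³ + 1260j² + 588j + 91) + 14, so k³ ≡ 14 (mod 30).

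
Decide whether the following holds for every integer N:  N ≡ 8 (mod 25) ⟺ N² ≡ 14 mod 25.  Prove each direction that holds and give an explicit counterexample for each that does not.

(→) Suppose N ≡ 8 (mod 25). Write N = 25j + 8. Then (25j + 8)² = 625j² + 400j + 64 = 25(25j² + 16j + 2) + 14, so N² ≡ 14 (mod 25).

(←) This fails: take N = 17. Then 17² = 289 ≡ 14 (mod 25), yet 17 ≡ 17 (mod 25), not 8.

The forward direction holds; the converse fails.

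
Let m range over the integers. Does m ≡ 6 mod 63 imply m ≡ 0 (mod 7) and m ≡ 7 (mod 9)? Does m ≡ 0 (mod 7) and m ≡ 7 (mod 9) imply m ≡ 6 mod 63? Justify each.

(→) This fails: m = 6 gives 6 ≡ 6 (mod 63) but 6 ≡ 6 (mod 7), so the conjunction on the right does not hold.

(←) This fails: m = 7 satisfies both congruences on the right (7 ≡ 0 mod 7 and 7 ≡ 7 mod 9) yet 7 ≡ 7 (mod 63), not 6.

Neither implication holds.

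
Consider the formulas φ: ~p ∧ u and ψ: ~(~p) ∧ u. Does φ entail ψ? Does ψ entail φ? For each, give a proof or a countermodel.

(→) This fails. Under u = T, p = F, the left side is true but the right side is false.

(←) This fails. Under u = T, p = T, the left side is false but the right side is true.

Neither implication holds.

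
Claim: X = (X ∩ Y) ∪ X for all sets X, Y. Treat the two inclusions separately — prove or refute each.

(⊆) Let x ∈ X. Then either x ∈ X and x ∉ Y; or x ∈ X ∩ Y. In each case x ∈ (X ∩ Y) ∪ X, so X ⊆ (X ∩ Y) ∪ X.

(⊇) Let x ∈ (X ∩ Y) ∪ X. Then either x ∈ X and x ∉ Y; or x ∈ X ∩ Y. In each case x ∈ X, so (X ∩ Y) ∪ X ⊆ X.

The two sets are equal.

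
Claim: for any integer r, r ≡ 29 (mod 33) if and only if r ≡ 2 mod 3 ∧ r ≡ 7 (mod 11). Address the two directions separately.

Both directions hold; the statement is true.

Forward direction. Suppose r ≡ 29 (mod 33); write r = 33j + 29. Since 3 ∣ 33, reducing mod 3 gives r ≡ 29 ≡ 2 (mod 3); since 11 ∣ 33, reducing mod 11 gives r ≡ 29 ≡ 7 (mod 11).

Converse. If r ≡ 2 (mod 3) and r ≡ 7 (mod 11), then by the Chinese remainder theorem r ≡ 29 (mod 33). This is exactly r ≡ 29 (mod 33).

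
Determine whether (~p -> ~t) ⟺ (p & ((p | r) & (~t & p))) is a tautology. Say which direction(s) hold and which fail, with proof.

Converse. Assume the antecedent. If r is true, the antecedent forces (r = T, t = F, p = T), and ~p -> ~t holds there. If r is false, the antecedent forces (r = F, t = F, p = T), and ~p -> ~t holds there. Either way ~p -> ~t holds.

Forward direction. This fails. Under r = F, t = F, p = F, the left side is true but the right side is false.

The forward direction fails; the converse holds.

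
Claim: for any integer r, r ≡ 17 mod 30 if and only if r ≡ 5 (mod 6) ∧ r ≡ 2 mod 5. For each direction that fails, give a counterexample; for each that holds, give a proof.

(→) Suppose r ≡ 17 (mod 30); write r = 30j + 17. Since 6 ∣ 30, reducing mod 6 gives r ≡ 17 ≡ 5 (mod 6); since 5 ∣ 30, reducing mod 5 gives r ≡ 17 ≡ 2 (mod 5).

(←) Conversely, if r ≡ 5 (mod 6) and r ≡ 2 (mod 5), then by the Chinese remainder theorem r ≡ 17 (mod 30). This is exactly r ≡ 17 (mod 30).

Both directions hold; the statement is true.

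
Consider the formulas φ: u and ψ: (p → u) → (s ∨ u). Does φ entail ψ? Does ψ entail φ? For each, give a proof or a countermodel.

(⇒) holds; (⇐) fails.

(→) Assume the antecedent. If p is true, (p → u) → (s ∨ u) reduces to true regardless of the other variables. If p is false, the antecedent forces (p = F, u = T, s = F) or (p = F, u = T, s = T), and (p → u) → (s ∨ u) holds there. Either way (p → u) → (s ∨ u) holds.

(←) This fails. Under p = T, u = F, s = F, the left side is false but the right side is true.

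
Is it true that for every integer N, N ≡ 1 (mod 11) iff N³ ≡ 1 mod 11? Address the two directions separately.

Forward direction. Suppose N ≡ 1 (mod 11). Write N = 11j + 1. Then (11j + 1)³ = 1331j³ + 363j² + 33j + 1 = 11(121j³ + 33j² + 3j) + 1, so N³ ≡ 1 (mod 11).

Converse. Suppose N³ ≡ 1 (mod 11). The only residue r in {0, …, 10} with r³ ≡ 1 (mod 11) is r = 1, so N ≡ 1 (mod 11).

Equivalent; both directions hold.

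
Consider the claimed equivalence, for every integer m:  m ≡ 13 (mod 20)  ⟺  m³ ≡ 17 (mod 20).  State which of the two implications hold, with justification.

Equivalent; both directions hold.

(⇒) Suppose m ≡ 13 (mod 20). Write m = 20j + 13. Then (20j + 13)³ = 8000j³ + 15600j² + 10140j + 2197 = 20(400j³ + 780j² + 507j + 109) + 17, so m³ ≡ 17 (mod 20).

(⇐) Conversely, suppose m³ ≡ 17 (mod 20). The only residue r in {0, …, 19} with r³ ≡ 17 (mod 20) is r = 13, so m ≡ 13 (mod 20).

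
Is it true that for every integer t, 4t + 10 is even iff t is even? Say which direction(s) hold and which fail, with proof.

(→) This fails: take t = 3. Then 4t + 10 = 22, which is even, yet t = 3 is odd, not even.

(←) Suppose t is even. Since 4 is even, 4t is even for every t, so 4t + 10 has the same parity as 10, which is even. Hence 4t + 10 is even.

Only the converse holds.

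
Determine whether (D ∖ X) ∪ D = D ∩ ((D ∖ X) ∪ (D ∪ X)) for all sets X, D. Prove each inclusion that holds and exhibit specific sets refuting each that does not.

The two sets are equal.

Forward inclusion. Let x ∈ (D ∖ X) ∪ D. Then either x ∈ D and x ∉ X; or x ∈ X ∩ D. In each case x ∈ D ∩ ((D ∖ X) ∪ (D ∪ X)), so (D ∖ X) ∪ D ⊆ D ∩ ((D ∖ X) ∪ (D ∪ X)).

Reverse inclusion. Let x ∈ D ∩ ((D ∖ X) ∪ (D ∪ X)). Then either x ∈ D and x ∉ X; or x ∈ X ∩ D. In each case x ∈ (D ∖ X) ∪ D, so D ∩ ((D ∖ X) ∪ (D ∪ X)) ⊆ (D ∖ X) ∪ D.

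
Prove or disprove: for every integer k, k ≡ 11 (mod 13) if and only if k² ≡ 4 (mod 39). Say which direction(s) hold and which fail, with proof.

Both directions fail.

Forward direction. This fails: take k = 24. Then 24 ≡ 11 (mod 13), but 24² = 576 ≡ 30 (mod 39), not 4.

Converse. This fails: take k = 2. Then 2² = 4 ≡ 4 (mod 39), yet 2 ≡ 2 (mod 13), not 11.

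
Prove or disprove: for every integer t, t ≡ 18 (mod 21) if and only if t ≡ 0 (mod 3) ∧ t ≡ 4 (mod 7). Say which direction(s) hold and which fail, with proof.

Both directions hold.

(→) Suppose t ≡ 18 (mod 21); write t = 21j + 18. Since 3 ∣ 21, reducing mod 3 gives t ≡ 18 ≡ 0 (mod 3); since 7 ∣ 21, reducing mod 7 gives t ≡ 18 ≡ 4 (mod 7).

(←) Conversely, if t ≡ 0 (mod 3) and t ≡ 4 (mod 7), then by the Chinese remainder theorem t ≡ 18 (mod 21). This is exactly t ≡ 18 (mod 21).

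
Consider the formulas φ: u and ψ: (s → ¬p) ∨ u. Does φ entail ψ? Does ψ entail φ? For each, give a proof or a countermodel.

Forward direction. Assume the antecedent. If p is true, the antecedent forces (p = T, u = T, s = F) or (p = T, u = T, s = T), and (s → ¬p) ∨ u holds there. If p is false, (s → ¬p) ∨ u reduces to true regardless of the other variables. Either way (s → ¬p) ∨ u holds.

Converse. This fails. Under p = F, u = F, s = F, the left side is false but the right side is true.

Not equivalent: only (⇒) holds.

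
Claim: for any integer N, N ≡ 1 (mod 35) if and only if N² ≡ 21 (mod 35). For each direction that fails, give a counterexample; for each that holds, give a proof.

[⇒] This fails: take N = 1. Then 1 ≡ 1 (mod 35), but 1² = 1 ≡ 1 (mod 35), not 21.

[⇐] This fails: take N = 14. Then 14² = 196 ≡ 21 (mod 35), yet 14 ≡ 14 (mod 35), not 1.

Both directions fail.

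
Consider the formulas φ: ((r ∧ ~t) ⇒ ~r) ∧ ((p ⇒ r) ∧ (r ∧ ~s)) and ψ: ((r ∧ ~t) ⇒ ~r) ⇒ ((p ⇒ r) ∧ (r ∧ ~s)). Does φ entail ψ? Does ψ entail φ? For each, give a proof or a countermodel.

[⇒] Assume the antecedent. If t is true, the antecedent forces (t = T, r = T, s = F, p = F) or (t = T, r = T, s = F, p = T), and the consequent holds there. If t is false, the antecedent cannot hold. Either way the consequent holds.

[⇐] This fails. Under t = F, r = T, s = F, p = F, the left side is false but the right side is true.

Only the forward implication holds.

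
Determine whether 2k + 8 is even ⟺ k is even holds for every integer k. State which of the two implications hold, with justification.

Only the converse holds.

(→) This fails: take k = 1. Then 2k + 8 = 10, which is even, yet k = 1 is odd, not even.

(←) Suppose k is even. Since 2 is even, 2k is even for every k, so 2k + 8 has the same parity as 8, which is even. Hence 2k + 8 is even.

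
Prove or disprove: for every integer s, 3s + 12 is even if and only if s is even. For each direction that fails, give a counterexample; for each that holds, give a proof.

Equivalent; both directions hold.

(⇒) Suppose 3s + 12 is even. Since 3 is odd, 3s and s have the same parity, so 3s + 12 ≡ s + 12 (mod 2). As 12 is even, 3s + 12 is even exactly when s is even. Thus s is even.

(⇐) Conversely, suppose s is even; write s = 2j. Then 3s + 12 = 3·(2j) + 12 = 2·3j + 12, which is even.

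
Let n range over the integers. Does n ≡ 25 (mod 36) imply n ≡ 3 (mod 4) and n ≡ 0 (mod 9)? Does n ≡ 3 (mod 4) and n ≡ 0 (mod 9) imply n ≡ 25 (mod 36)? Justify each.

(⇒) This fails: n = 25 gives 25 ≡ 25 (mod 36) but 25 ≡ 1 (mod 4), so the conjunction on the right does not hold.

(⇐) This fails: n = 27 satisfies both congruences on the right (27 ≡ 3 mod 4 and 27 ≡ 0 mod 9) yet 27 ≡ 27 (mod 36), not 25.

Both directions fail.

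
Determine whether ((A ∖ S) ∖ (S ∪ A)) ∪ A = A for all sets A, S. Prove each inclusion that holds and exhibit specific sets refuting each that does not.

The two sets are equal.

(⟸) Let x ∈ A. Then either x ∈ A and x ∉ S; or x ∈ A ∩ S. In each case x ∈ ((A ∖ S) ∖ (S ∪ A)) ∪ A, so A ⊆ ((A ∖ S) ∖ (S ∪ A)) ∪ A.

(⟹) Let x ∈ ((A ∖ S) ∖ (S ∪ A)) ∪ A. Then either x ∈ A and x ∉ S; or x ∈ A ∩ S. In each case x ∈ A, so ((A ∖ S) ∖ (S ∪ A)) ∪ A ⊆ A.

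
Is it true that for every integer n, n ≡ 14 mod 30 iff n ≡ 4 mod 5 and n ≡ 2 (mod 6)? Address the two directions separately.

(→) Suppose n ≡ 14 (mod 30); write n = 30j + 14. Since 5 ∣ 30, reducing mod 5 gives n ≡ 14 ≡ 4 (mod 5); since 6 ∣ 30, reducing mod 6 gives n ≡ 14 ≡ 2 (mod 6).

(←) Conversely, if n ≡ 4 (mod 5) and n ≡ 2 (mod 6), then by the Chinese remainder theorem n ≡ 14 (mod 30). This is exactly n ≡ 14 (mod 30).

Equivalent; both directions hold.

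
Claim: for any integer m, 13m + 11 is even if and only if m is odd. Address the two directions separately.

The biconditional holds.

(⟹) Suppose 13m + 11 is even. Since 13 is odd, 13m and m have the same parity, so 13m + 11 ≡ m + 11 (mod 2). As 11 is odd, 13m + 11 is even exactly when m is odd. Thus m is odd.

(⟸) Conversely, suppose m is odd; write m = 2j + 1. Then 13m + 11 = 13·(2j + 1) + 11 = 2·13j + 24, which is even.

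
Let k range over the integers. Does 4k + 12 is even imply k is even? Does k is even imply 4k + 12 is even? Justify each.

Only the converse holds.

(⟹) This fails: take k = 3. Then 4k + 12 = 24, which is even, yet k = 3 is odd, not even.

(⟸) Suppose k is even. Since 4 is even, 4k is even for every k, so 4k + 12 has the same parity as 12, which is even. Hence 4k + 12 is even.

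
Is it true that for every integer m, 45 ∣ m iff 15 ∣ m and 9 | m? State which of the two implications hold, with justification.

Both directions hold.

(⟹) If 45 ∣ m, write m = 45q. Since 45 = 3·15, m = 15·(3q), so 15 ∣ m; and since 45 = 5·9, m = 9·(5q), so 9 ∣ m.

(⟸) Suppose 15 ∣ m and 9 ∣ m. Any common multiple of 15 and 9 is a multiple of their lcm; here lcm(15, 9) = 15·9/gcd(15, 9) = 135/3 = 45, so 45 ∣ m.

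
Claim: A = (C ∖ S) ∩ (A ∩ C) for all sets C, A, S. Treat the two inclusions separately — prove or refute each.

(⊆) fails; (⊇) holds.

Forward inclusion. This inclusion fails. Take C = ∅, A = {1}, S = ∅; then 1 ∈ A but 1 ∉ (C ∖ S) ∩ (A ∩ C).

Reverse inclusion. Let x ∈ (C ∖ S) ∩ (A ∩ C). Then x ∈ C ∩ A and x ∉ S, from which x ∈ A.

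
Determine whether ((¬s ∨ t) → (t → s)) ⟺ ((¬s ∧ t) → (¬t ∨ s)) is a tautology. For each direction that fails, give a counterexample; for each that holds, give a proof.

Both directions hold; the statement is true.

(⟹) Assume the antecedent. If t is true, the antecedent forces (t = T, s = T), and (¬s ∧ t) → (¬t ∨ s) holds there. If t is false, (¬s ∧ t) → (¬t ∨ s) reduces to true regardless of the other variables. Either way (¬s ∧ t) → (¬t ∨ s) holds.

(⟸) Assume the antecedent. If t is true, the antecedent forces (t = T, s = T), and (¬s ∨ t) → (t → s) holds there. If t is false, (¬s ∨ t) → (t → s) reduces to true regardless of the other variables. Either way (¬s ∨ t) → (t → s) holds.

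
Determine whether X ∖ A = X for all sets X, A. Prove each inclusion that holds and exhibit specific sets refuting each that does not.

(⊆) holds; (⊇) fails.

(⟹) Let x ∈ X ∖ A. Then x ∈ X and x ∉ A, from which x ∈ X.

(⟸) This inclusion fails. Take X = {1}, A = {1}; then 1 ∈ X but 1 ∉ X ∖ A.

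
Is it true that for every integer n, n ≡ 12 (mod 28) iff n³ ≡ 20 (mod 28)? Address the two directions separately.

Forward direction. Suppose n ≡ 12 (mod 28). Write n = 28j + 12. Then (28j + 12)³ = 21952j³ + 28224j² + 12096j + 1728 = 28(784j³ + 1008j² + 432j + 61) + 20, so n³ ≡ 20 (mod 28).

Converse. This fails: take n = 6. Then 6³ = 216 ≡ 20 (mod 28), yet 6 ≡ 6 (mod 28), not 12.

Only the forward implication holds.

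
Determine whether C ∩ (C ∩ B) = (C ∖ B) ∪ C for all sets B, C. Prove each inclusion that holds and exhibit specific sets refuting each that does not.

The sets are not equal: only the forward inclusion holds.

(⊆) Let x ∈ C ∩ (C ∩ B). Then x ∈ B ∩ C, from which x ∈ (C ∖ B) ∪ C.

(⊇) This inclusion fails. Take B = ∅, C = {1}; then 1 ∈ (C ∖ B) ∪ C but 1 ∉ C ∩ (C ∩ B).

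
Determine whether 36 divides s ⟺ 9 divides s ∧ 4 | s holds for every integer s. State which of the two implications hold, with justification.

(⇒) If 36 ∣ s, write s = 36q. Since 36 = 4·9, s = 9·(4q), so 9 ∣ s; and since 36 = 9·4, s = 4·(9q), so 4 ∣ s.

(⇐) Suppose 9 ∣ s and 4 ∣ s. Any common multiple of 9 and 4 is a multiple of their lcm; here gcd(9, 4) = 1, so lcm(9, 4) = 9·4 = 36, so 36 ∣ s.

The biconditional holds.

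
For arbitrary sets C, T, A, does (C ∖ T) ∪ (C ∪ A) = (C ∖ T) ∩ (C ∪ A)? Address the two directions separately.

Forward inclusion. This inclusion fails. Take C = {1}, T = {1}, A = ∅; then 1 ∈ (C ∖ T) ∪ (C ∪ A) but 1 ∉ (C ∖ T) ∩ (C ∪ A).

Reverse inclusion. Let x ∈ (C ∖ T) ∩ (C ∪ A). Then either x ∈ C and x ∉ T, A; or x ∈ C ∩ A and x ∉ T. In each case x ∈ (C ∖ T) ∪ (C ∪ A), so (C ∖ T) ∩ (C ∪ A) ⊆ (C ∖ T) ∪ (C ∪ A).

The sets are not equal: only the reverse inclusion holds.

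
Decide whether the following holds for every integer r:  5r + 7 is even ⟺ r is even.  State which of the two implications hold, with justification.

[⇒] This fails: r = 7 gives 5r + 7 = 42, which is even, but 7 is odd, not even.

[⇐] This also fails: r = 4 is even, but 5r + 7 = 27 is odd, not even.

(⇒) fails and (⇐) fails.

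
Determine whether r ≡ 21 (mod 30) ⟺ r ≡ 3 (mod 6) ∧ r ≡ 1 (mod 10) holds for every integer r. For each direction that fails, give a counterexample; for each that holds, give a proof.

(⟹) Suppose r ≡ 21 (mod 30); write r = 30j + 21. Since 6 ∣ 30, reducing mod 6 gives r ≡ 21 ≡ 3 (mod 6); since 10 ∣ 30, reducing mod 10 gives r ≡ 21 ≡ 1 (mod 10).

(⟸) Conversely, if r ≡ 3 (mod 6) and r ≡ 1 (mod 10), then by the Chinese remainder theorem r ≡ 21 (mod 30). This is exactly r ≡ 21 (mod 30).

Both directions hold.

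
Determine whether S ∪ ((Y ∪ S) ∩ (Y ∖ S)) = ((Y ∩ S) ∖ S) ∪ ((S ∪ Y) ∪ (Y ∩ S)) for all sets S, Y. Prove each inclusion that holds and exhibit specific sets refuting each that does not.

Both inclusions hold; the sets are equal.

Reverse inclusion. Let x ∈ ((Y ∩ S) ∖ S) ∪ ((S ∪ Y) ∪ (Y ∩ S)). Then either x ∈ S and x ∉ Y; or x ∈ Y and x ∉ S; or x ∈ S ∩ Y. In each case x ∈ S ∪ ((Y ∪ S) ∩ (Y ∖ S)), so ((Y ∩ S) ∖ S) ∪ ((S ∪ Y) ∪ (Y ∩ S)) ⊆ S ∪ ((Y ∪ S) ∩ (Y ∖ S)).

Forward inclusion. Let x ∈ S ∪ ((Y ∪ S) ∩ (Y ∖ S)). Then either x ∈ S and x ∉ Y; or x ∈ Y and x ∉ S; or x ∈ S ∩ Y. In each case x ∈ ((Y ∩ S) ∖ S) ∪ ((S ∪ Y) ∪ (Y ∩ S)), so S ∪ ((Y ∪ S) ∩ (Y ∖ S)) ⊆ ((Y ∩ S) ∖ S) ∪ ((S ∪ Y) ∪ (Y ∩ S)).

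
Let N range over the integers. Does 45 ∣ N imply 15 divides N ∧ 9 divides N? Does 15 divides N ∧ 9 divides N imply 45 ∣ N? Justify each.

Both directions hold; the statement is true.

[⇒] If 45 ∣ N, write N = 45q. Since 45 = 3·15, N = 15·(3q), so 15 ∣ N; and since 45 = 5·9, N = 9·(5q), so 9 ∣ N.

[⇐] Suppose 15 ∣ N and 9 ∣ N. Any common multiple of 15 and 9 is a multiple of their lcm; here lcm(15, 9) = 15·9/gcd(15, 9) = 135/3 = 45, so 45 ∣ N.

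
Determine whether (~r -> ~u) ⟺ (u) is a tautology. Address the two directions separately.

Both directions fail.

(→) This fails. Under r = F, u = F, the left side is true but the right side is false.

(←) This fails. Under r = F, u = T, the left side is false but the right side is true.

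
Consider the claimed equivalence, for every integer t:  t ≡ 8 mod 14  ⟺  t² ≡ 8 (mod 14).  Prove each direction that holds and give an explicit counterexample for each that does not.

(→) Suppose t ≡ 8 mod 14. Write t = 14j + 8. Then (14j + 8)² = 196j² + 224j + 64 = 14(14j² + 16j + 4) + 8, so t² ≡ 8 (mod 14).

(←) This fails: take t = 6. Then 6² = 36 ≡ 8 (mod 14), yet 6 ≡ 6 (mod 14), not 8.

Only the forward implication holds.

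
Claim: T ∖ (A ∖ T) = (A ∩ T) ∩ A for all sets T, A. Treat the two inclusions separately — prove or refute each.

The sets are not equal: only the reverse inclusion holds.

(⊆) This inclusion fails. Take T = {1}, A = ∅; then 1 ∈ T ∖ (A ∖ T) but 1 ∉ (A ∩ T) ∩ A.

(⊇) Let x ∈ (A ∩ T) ∩ A. Then x ∈ T ∩ A, from which x ∈ T ∖ (A ∖ T).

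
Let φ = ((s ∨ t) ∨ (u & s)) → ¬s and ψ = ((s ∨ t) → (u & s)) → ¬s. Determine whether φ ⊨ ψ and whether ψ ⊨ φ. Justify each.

Only the forward implication holds.

Forward direction. Assume the antecedent. If s is true, the antecedent cannot hold. If s is false, ((s ∨ t) → (u & s)) → ¬s reduces to true regardless of the other variables. Either way ((s ∨ t) → (u & s)) → ¬s holds.

Converse. This fails. Under s = T, t = F, u = F, the left side is false but the right side is true.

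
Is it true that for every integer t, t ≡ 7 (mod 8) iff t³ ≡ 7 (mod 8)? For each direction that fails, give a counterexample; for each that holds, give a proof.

(⇐) For the converse, argue contrapositively. If t ≢ 7 (mod 8), then t is congruent to one of 0, 1, 2, 3, 4, 5, 6 modulo 8, and these give t³ ≡ 0, 1, 0, 3, 0, 5, 0 respectively — never 7.

(⇒) Suppose t ≡ 7 (mod 8). Write t = 8j + 7. Then (8j + 7)³ = 512j³ + 1344j² + 1176j + 343 = 8(64j³ + 168j² + 147j + 42) + 7, so t³ ≡ 7 (mod 8).

Equivalent; both directions hold.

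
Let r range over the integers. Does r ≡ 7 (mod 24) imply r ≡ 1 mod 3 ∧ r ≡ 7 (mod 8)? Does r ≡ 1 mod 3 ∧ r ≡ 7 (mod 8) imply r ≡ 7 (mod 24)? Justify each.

Equivalent; both directions hold.

(⟹) Suppose r ≡ 7 (mod 24); write r = 24j + 7. Since 3 ∣ 24, reducing mod 3 gives r ≡ 7 ≡ 1 (mod 3); since 8 ∣ 24, reducing mod 8 gives r ≡ 7 (mod 8).

(⟸) Conversely, if r ≡ 1 (mod 3) and r ≡ 7 (mod 8), then by the Chinese remainder theorem r ≡ 7 (mod 24). This is exactly r ≡ 7 (mod 24).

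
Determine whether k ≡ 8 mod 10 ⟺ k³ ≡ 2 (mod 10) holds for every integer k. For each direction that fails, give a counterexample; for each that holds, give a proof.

Both directions hold.

(⟸) Suppose k³ ≡ 2 (mod 10). The only residue r in {0, …, 9} with r³ ≡ 2 (mod 10) is r = 8, so k ≡ 8 (mod 10).

(⟹) Suppose k ≡ 8 mod 10. Write k = 10j + 8. Then (10j + 8)³ = 1000j³ + 2400j² + 1920j + 512 = 10(100j³ + 240j² + 192j + 51) + 2, so k³ ≡ 2 (mod 10).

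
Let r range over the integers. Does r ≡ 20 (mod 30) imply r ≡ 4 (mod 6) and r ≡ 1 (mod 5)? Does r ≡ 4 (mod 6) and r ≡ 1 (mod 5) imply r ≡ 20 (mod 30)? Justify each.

Both directions fail.

Forward direction. This fails: r = 20 gives 20 ≡ 20 (mod 30) but 20 ≡ 2 (mod 6), so the conjunction on the right does not hold.

Converse. This fails: r = 16 satisfies both congruences on the right (16 ≡ 4 mod 6 and 16 ≡ 1 mod 5) yet 16 ≡ 16 (mod 30), not 20.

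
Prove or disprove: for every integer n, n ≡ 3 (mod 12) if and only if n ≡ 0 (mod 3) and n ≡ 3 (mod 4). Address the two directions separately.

(⇒) Suppose n ≡ 3 (mod 12); write n = 12j + 3. Since 3 ∣ 12, reducing mod 3 gives n ≡ 3 ≡ 0 (mod 3); since 4 ∣ 12, reducing mod 4 gives n ≡ 3 (mod 4).

(⇐) Conversely, if n ≡ 0 (mod 3) and n ≡ 3 (mod 4), then by the Chinese remainder theorem n ≡ 3 (mod 12). This is exactly n ≡ 3 (mod 12).

Both directions hold.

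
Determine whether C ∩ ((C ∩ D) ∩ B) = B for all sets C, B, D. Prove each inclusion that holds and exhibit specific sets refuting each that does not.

(⟹) Let x ∈ C ∩ ((C ∩ D) ∩ B). Then x ∈ C ∩ B ∩ D, from which x ∈ B.

(⟸) This inclusion fails. Take C = ∅, B = {1}, D = ∅; then 1 ∈ B but 1 ∉ C ∩ ((C ∩ D) ∩ B).

(⊆) holds; (⊇) fails.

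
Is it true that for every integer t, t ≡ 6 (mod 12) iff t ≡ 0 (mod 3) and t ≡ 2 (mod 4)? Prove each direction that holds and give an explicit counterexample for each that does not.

The biconditional holds.

[⇒] Suppose t ≡ 6 (mod 12); write t = 12j + 6. Since 3 ∣ 12, reducing mod 3 gives t ≡ 6 ≡ 0 (mod 3); since 4 ∣ 12, reducing mod 4 gives t ≡ 6 ≡ 2 (mod 4).

[⇐] Conversely, if t ≡ 0 (mod 3) and t ≡ 2 (mod 4), then by the Chinese remainder theorem t ≡ 6 (mod 12). This is exactly t ≡ 6 (mod 12).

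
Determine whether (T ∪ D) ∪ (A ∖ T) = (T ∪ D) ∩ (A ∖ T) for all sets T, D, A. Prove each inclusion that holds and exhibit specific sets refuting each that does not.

Forward inclusion. This inclusion fails. Take T = {1}, D = ∅, A = ∅; then 1 ∈ (T ∪ D) ∪ (A ∖ T) but 1 ∉ (T ∪ D) ∩ (A ∖ T).

Reverse inclusion. Let x ∈ (T ∪ D) ∩ (A ∖ T). Then x ∈ D ∩ A and x ∉ T, from which x ∈ (T ∪ D) ∪ (A ∖ T).

(⊆) fails; (⊇) holds.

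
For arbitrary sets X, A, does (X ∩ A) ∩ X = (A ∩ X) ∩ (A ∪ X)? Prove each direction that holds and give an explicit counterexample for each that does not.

(⟸) Let x ∈ (A ∩ X) ∩ (A ∪ X). Then x ∈ X ∩ A, from which x ∈ (X ∩ A) ∩ X.

(⟹) Let x ∈ (X ∩ A) ∩ X. Then x ∈ X ∩ A, from which x ∈ (A ∩ X) ∩ (A ∪ X).

The two sets are equal.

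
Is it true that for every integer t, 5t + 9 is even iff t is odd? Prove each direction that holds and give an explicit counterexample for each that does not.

Both directions hold; the statement is true.

(→) Suppose 5t + 9 is even. Since 5 is odd, 5t and t have the same parity, so 5t + 9 ≡ t + 9 (mod 2). As 9 is odd, 5t + 9 is even exactly when t is odd. Thus t is odd.

(←) Conversely, suppose t is odd; write t = 2j + 1. Then 5t + 9 = 5·(2j + 1) + 9 = 2·5j + 14, which is even.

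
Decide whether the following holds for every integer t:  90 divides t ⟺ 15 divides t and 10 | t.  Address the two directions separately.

Forward direction. If 90 ∣ t, write t = 90q. Since 90 = 6·15, t = 15·(6q), so 15 ∣ t; and since 90 = 9·10, t = 10·(9q), so 10 ∣ t.

Converse. This fails: take t = 30. Both 15 ∣ 30 and 10 ∣ 30, yet 30 is not a multiple of 90 (since 30 = 0·90 + 30), so 90 ∤ 30.

Only the forward implication holds.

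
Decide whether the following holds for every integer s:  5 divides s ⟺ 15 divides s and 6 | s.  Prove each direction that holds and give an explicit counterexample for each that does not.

(←) Suppose 15 ∣ s and 6 ∣ s. Any common multiple of 15 and 6 is a multiple of their lcm; here lcm(15, 6) = 15·6/gcd(15, 6) = 90/3 = 30, so 30 ∣ s. Since 5 ∣ 30, it follows that 5 ∣ s.

(→) This fails: take s = 5. Certainly 5 ∣ 5, but 15 ∤ 5.

Not equivalent: only (⇐) holds.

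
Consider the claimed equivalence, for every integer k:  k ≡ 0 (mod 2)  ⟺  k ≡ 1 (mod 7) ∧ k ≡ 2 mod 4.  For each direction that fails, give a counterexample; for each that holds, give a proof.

(⇒) fails; (⇐) holds.

(⇒) This fails: k = 0 gives 0 ≡ 0 (mod 2) but 0 ≡ 0 (mod 7), so the conjunction on the right does not hold.

(⇐) Conversely, if k ≡ 1 (mod 7) and k ≡ 2 (mod 4), then by the Chinese remainder theorem k ≡ 22 (mod 28). Since 22 ≡ 0 (mod 2) and 2 ∣ 28, we get k ≡ 0 (mod 2).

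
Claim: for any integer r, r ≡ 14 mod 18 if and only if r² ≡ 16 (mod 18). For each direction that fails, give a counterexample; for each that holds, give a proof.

Converse. This fails: take r = 4. Then 4² = 16 ≡ 16 (mod 18), yet 4 ≡ 4 (mod 18), not 14.

Forward direction. Suppose r ≡ 14 mod 18. Write r = 18j + 14. Then (18j + 14)² = 324j² + 504j + 196 = 18(18j² + 28j + 10) + 16, so r² ≡ 16 (mod 18).

The forward direction holds; the converse fails.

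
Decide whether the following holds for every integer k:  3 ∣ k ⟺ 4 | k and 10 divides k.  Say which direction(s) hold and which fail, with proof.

(⇒) fails and (⇐) fails.

(→) This fails: take k = 3. Certainly 3 ∣ 3, but 4 ∤ 3.

(←) This fails: take k = 20. Both 4 ∣ 20 and 10 ∣ 20, yet 20 is not a multiple of 3 (since 20 = 6·3 + 2), so 3 ∤ 20.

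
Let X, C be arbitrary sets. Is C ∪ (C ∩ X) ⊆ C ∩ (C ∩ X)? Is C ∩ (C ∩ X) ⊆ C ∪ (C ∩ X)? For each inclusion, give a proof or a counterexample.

(⊆) fails; (⊇) holds.

(⟹) This inclusion fails. Take X = ∅, C = {1}; then 1 ∈ C ∪ (C ∩ X) but 1 ∉ C ∩ (C ∩ X).

(⟸) Let x ∈ C ∩ (C ∩ X). Then x ∈ X ∩ C, from which x ∈ C ∪ (C ∩ X).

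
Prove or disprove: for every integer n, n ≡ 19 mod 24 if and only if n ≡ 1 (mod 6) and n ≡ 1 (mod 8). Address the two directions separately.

[⇒] This fails: n = 19 gives 19 ≡ 19 (mod 24) but 19 ≡ 3 (mod 8), so the conjunction on the right does not hold.

[⇐] This fails: n = 1 satisfies both congruences on the right (1 ≡ 1 mod 6 and 1 ≡ 1 mod 8) yet 1 ≡ 1 (mod 24), not 19.

Both directions fail.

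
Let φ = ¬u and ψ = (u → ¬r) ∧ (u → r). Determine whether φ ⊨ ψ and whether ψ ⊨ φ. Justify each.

(⇒) Assume the antecedent. If u is true, the antecedent cannot hold. If u is false, (u → ¬r) ∧ (u → r) reduces to true regardless of the other variables. Either way (u → ¬r) ∧ (u → r) holds.

(⇐) Assume the antecedent. If u is true, the antecedent cannot hold. If u is false, ¬u reduces to true regardless of the other variables. Either way ¬u holds.

Equivalent; both directions hold.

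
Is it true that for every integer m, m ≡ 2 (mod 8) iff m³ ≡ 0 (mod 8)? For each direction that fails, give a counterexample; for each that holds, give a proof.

[⇒] Suppose m ≡ 2 (mod 8). Write m = 8j + 2. Then (8j + 2)³ = 512j³ + 384j² + 96j + 8 = 8(64j³ + 48j² + 12j + 1) + 0, so m³ ≡ 0 (mod 8).

[⇐] This fails: take m = 0. Then 0³ = 0 ≡ 0 (mod 8), yet 0 ≡ 0 (mod 8), not 2.

Only the forward implication holds.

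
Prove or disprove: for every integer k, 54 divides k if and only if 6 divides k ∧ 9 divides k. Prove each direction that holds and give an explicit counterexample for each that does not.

Only the forward implication holds.

(⇐) This fails: take k = 18. Both 6 ∣ 18 and 9 ∣ 18, yet 18 is not a multiple of 54 (since 18 = 0·54 + 18), so 54 ∤ 18.

(⇒) If 54 ∣ k, write k = 54q. Since 54 = 9·6, k = 6·(9q), so 6 ∣ k; and since 54 = 6·9, k = 9·(6q), so 9 ∣ k.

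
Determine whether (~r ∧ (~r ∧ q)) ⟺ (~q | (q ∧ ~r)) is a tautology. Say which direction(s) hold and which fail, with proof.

Only the forward implication holds.

(⟹) Assume the antecedent. If r is true, the antecedent cannot hold. If r is false, ~q | (q ∧ ~r) reduces to true regardless of the other variables. Either way ~q | (q ∧ ~r) holds.

(⟸) This fails. Under r = F, q = F, the left side is false but the right side is true.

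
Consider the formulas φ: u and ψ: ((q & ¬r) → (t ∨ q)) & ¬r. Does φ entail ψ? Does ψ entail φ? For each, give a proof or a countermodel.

[⇒] This fails. Under r = T, t = F, u = T, q = F, the left side is true but the right side is false.

[⇐] This fails. Under r = F, t = F, u = F, q = F, the left side is false but the right side is true.

Neither direction holds.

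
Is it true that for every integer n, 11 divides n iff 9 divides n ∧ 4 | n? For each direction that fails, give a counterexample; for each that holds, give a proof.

(⇒) fails and (⇐) fails.

(→) This fails: take n = 11. Certainly 11 ∣ 11, but 9 ∤ 11.

(←) This fails: take n = 36. Both 9 ∣ 36 and 4 ∣ 36, yet 36 is not a multiple of 11 (since 36 = 3·11 + 3), so 11 ∤ 36.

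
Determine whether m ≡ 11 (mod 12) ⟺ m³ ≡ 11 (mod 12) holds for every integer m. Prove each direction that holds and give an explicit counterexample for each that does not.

The biconditional holds.

(←) Suppose m³ ≡ 11 (mod 12). The only residue r in {0, …, 11} with r³ ≡ 11 (mod 12) is r = 11, so m ≡ 11 (mod 12).

(→) Suppose m ≡ 11 (mod 12). Write m = 12j + 11. Then (12j + 11)³ = 1728j³ + 4752j² + 4356j + 1331 = 12(144j³ + 396j² + 363j + 110) + 11, so m³ ≡ 11 (mod 12).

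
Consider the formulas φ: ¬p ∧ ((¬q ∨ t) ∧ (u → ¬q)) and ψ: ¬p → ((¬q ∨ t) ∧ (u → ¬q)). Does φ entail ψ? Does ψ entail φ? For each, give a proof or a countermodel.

(→) Assume the antecedent. If q is true, the antecedent forces (u = F, t = T, p = F, q = T), and ¬p → ((¬q ∨ t) ∧ (u → ¬q)) holds there. If q is false, ¬p → ((¬q ∨ t) ∧ (u → ¬q)) reduces to true regardless of the other variables. Either way ¬p → ((¬q ∨ t) ∧ (u → ¬q)) holds.

(←) This fails. Under u = F, t = F, p = T, q = F, the left side is false but the right side is true.

Not equivalent: only (⇒) holds.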